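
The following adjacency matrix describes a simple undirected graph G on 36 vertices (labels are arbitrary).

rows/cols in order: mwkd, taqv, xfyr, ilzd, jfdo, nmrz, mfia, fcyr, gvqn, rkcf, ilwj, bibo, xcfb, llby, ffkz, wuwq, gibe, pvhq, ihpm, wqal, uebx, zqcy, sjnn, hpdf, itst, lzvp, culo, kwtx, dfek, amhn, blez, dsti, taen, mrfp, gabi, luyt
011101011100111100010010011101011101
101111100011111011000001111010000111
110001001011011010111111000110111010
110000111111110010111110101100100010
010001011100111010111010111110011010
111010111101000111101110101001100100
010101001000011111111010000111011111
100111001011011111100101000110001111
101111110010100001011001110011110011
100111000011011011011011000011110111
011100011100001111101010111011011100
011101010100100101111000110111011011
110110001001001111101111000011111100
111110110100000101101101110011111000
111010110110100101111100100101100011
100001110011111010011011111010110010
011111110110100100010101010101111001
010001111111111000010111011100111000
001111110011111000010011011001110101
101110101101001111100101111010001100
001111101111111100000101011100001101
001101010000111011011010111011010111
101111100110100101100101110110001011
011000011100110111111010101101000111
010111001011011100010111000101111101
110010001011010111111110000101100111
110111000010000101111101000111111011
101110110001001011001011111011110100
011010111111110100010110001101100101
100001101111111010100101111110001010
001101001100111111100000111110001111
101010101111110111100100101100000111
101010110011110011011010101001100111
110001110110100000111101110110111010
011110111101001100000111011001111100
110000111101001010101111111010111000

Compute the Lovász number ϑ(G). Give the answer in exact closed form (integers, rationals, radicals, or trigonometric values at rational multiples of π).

8

N(kwtx) = {mwkd, xfyr, ilzd, jfdo, mfia, fcyr, bibo, ffkz, gibe, pvhq, uebx, sjnn, hpdf, itst, lzvp, culo, dfek, amhn, blez, dsti, mrfp}, |N(kwtx)| = 21.
Vertex dfek has 21 neighbors: taqv, xfyr, jfdo, mfia, fcyr, gvqn, rkcf, ilwj, bibo, xcfb, llby, wuwq, wqal, zqcy, sjnn, culo, kwtx, amhn, blez, mrfp, luyt.
N(ihpm) = {xfyr, ilzd, jfdo, nmrz, mfia, fcyr, ilwj, bibo, xcfb, llby, ffkz, wqal, sjnn, hpdf, lzvp, culo, amhn, blez, dsti, mrfp, luyt}, |N(ihpm)| = 21.
N(itst) = {taqv, ilzd, jfdo, nmrz, gvqn, ilwj, bibo, llby, ffkz, wuwq, wqal, zqcy, sjnn, hpdf, kwtx, amhn, blez, dsti, taen, mrfp, luyt}, |N(itst)| = 21.
Every vertex has degree 21 (N=36); this is K(9,2), the Kneser graph.
Distinct eigenvalues (to 5 d.p.): [21.0, 1.0, -6.0].
Lovász: ϑ = −36(-6)/(21+-1*(-6)) = 8.
ϑ(G) ≈ 8.000000000.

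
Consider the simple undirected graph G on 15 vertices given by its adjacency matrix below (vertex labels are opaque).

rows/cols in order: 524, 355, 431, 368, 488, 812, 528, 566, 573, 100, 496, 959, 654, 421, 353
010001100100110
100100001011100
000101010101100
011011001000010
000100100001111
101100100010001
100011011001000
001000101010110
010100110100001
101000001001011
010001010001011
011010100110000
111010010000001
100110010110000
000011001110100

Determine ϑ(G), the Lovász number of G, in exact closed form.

Vertex 100 has 6 neighbors: 524, 431, 573, 959, 421, 353.
Vertex 496 has 6 neighbors: 355, 812, 566, 959, 421, 353.
N(573) = {355, 368, 528, 566, 100, 353}, |N(573)| = 6.
N(431) = {368, 812, 566, 100, 959, 654}, |N(431)| = 6.
6-regular, N=15; Kneser-type, 2-subsets of [6].
A has 3 distinct eigenvalues ≈ [6.0, 1.0, -3.0].
With N=15: ϑ(G) = 15·(-1*(-3))/(6−(-3)) = 5.
ϑ(G) ≈ 5.00000.

5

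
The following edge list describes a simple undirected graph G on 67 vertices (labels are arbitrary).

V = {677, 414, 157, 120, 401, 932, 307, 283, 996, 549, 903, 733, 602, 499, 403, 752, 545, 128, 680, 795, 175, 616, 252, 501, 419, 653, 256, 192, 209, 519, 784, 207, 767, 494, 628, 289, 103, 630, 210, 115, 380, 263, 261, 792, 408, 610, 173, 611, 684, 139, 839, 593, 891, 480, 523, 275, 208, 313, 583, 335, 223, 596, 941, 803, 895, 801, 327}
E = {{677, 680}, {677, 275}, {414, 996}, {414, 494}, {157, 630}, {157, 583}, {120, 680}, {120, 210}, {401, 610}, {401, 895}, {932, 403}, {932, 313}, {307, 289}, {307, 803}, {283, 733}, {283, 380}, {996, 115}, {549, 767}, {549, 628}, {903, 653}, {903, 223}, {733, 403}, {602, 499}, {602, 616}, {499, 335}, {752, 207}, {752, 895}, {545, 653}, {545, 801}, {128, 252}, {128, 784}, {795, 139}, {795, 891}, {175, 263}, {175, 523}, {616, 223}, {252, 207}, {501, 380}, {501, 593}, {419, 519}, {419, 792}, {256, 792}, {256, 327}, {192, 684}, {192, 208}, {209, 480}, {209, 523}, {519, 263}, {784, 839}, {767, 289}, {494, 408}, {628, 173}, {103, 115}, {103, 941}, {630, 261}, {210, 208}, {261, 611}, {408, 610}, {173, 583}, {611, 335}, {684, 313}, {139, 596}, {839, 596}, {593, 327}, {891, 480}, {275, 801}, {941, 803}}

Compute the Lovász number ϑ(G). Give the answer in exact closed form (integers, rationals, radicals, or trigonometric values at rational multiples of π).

67*cos(pi/67)/(cos(pi/67) + 1)

deg(313) = 2; N(313) = {932, 684}.
Vertex 256 has 2 neighbors: 792, 327.
N(795) = {139, 891}, |N(795)| = 2.
deg(767) = 2; N(767) = {549, 289}.
deg(v) = 2 for all v (|V|=67); a single 67-cycle (edge-transitive).
Distinct eigenvalues (to 5 d.p.): [2.0, 1.99121, 1.96493, 1.92137, 1.86093, 1.78414, 1.69166, 1.58432, 1.46306, 1.32894, 1.18314, 1.02695, 0.86173, 0.68893, 0.51009, 0.32675, 0.14055, -0.04689, -0.23391, -0.41888, -0.60017, -0.77618, -0.94538, -1.10626, -1.25743, -1.39754, -1.52537, -1.6398, -1.73981, -1.82454, -1.89323, -1.94529, -1.98025, -1.9978].
With N=67: ϑ(G) = 67·(-(-1)*2*cos(pi/67))/(2−(-2*cos(pi/67))) = 67*cos(pi/67)/(cos(pi/67) + 1).
ϑ(G) ≈ 33.48158.
Sandwich: α(G)=33 ≤ ϑ(G)=67*cos(pi/67)/(cos(pi/67) + 1) ≤ χ(Ḡ)=34 (both strict).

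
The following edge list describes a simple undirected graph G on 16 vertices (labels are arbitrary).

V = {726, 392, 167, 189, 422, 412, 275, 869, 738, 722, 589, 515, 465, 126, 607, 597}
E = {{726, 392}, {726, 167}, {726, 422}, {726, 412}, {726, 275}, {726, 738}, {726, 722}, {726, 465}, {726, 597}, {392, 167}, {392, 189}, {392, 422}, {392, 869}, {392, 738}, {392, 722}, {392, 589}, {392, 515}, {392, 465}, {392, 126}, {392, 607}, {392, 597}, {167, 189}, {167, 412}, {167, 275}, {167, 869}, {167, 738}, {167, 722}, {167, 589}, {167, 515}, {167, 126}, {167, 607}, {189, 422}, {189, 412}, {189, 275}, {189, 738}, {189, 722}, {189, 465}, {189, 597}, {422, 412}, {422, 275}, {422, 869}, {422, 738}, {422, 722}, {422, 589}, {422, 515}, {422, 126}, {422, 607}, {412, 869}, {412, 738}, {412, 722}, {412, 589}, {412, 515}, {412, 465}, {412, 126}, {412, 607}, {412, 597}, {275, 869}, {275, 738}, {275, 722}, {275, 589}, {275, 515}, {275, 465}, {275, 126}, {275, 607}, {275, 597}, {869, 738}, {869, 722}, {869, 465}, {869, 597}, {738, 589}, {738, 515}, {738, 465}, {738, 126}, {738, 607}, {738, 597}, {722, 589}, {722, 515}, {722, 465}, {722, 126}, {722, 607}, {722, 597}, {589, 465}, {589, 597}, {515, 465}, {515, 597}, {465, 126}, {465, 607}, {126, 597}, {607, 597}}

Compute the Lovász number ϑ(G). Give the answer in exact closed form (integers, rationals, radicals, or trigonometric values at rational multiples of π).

deg(422) = 12; N(422) = {726, 392, 189, 412, 275, 869, 738, 722, 589, 515, 126, 607}.
N(392) = {726, 167, 189, 422, 869, 738, 722, 589, 515, 465, 126, 607, 597}, |N(392)| = 13.
Vertex 412 has 13 neighbors: 726, 167, 189, 422, 869, 738, 722, 589, 515, 465, 126, 607, 597.
deg(589) = 9; N(589) = {392, 167, 422, 412, 275, 738, 722, 465, 597}.
4 parts of sizes [7, 4, 3, 2]; α(G) = 7 = ϑ (perfect).
Numerically 7.00000.
7 ≤ 7 ≤ 7: collapsed.

7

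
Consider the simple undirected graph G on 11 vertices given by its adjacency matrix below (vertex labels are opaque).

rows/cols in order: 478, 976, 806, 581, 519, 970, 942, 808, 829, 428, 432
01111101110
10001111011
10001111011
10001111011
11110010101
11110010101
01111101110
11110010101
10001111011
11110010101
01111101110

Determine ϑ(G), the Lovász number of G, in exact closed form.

N(806) = {478, 519, 970, 942, 808, 428, 432}, |N(806)| = 7.
deg(478) = 8; N(478) = {976, 806, 581, 519, 970, 808, 829, 428}.
N(976) = {478, 519, 970, 942, 808, 428, 432}, |N(976)| = 7.
Vertex 970 has 7 neighbors: 478, 976, 806, 581, 942, 829, 432.
G = K_{4,4,3}: α = 4 = χ(Ḡ), so ϑ = 4.
ϑ(G) ≈ 4.000000.
4 ≤ 4 ≤ 4: collapsed.

4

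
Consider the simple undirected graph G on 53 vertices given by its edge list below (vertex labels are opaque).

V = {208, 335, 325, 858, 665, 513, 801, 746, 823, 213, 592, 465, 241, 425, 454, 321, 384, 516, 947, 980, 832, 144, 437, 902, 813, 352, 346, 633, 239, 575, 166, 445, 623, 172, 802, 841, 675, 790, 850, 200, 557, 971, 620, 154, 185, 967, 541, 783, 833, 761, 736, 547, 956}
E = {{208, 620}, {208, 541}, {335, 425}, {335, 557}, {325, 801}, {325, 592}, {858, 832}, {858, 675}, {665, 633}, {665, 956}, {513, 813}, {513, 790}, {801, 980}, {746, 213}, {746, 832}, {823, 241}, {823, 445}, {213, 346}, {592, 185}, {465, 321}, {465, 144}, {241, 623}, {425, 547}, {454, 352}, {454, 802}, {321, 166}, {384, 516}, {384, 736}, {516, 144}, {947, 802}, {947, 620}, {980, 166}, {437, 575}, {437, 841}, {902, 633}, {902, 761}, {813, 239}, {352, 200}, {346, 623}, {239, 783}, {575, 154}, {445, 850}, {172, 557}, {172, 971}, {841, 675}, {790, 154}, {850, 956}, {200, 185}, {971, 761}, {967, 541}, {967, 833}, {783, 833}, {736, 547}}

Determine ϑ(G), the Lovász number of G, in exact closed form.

N(746) = {213, 832}, |N(746)| = 2.
Vertex 971 has 2 neighbors: 172, 761.
Vertex 623 has 2 neighbors: 241, 346.
deg(541) = 2; N(541) = {208, 967}.
deg(v) = 2 for all v (|V|=53); a single 53-cycle (edge-transitive).
spec(A) ≈ [2.0, 1.98596, 1.94405, 1.87484, 1.77931, 1.65881, 1.51502, 1.34997, 1.16596, 0.96558, 0.75166, 0.52717, 0.29529, 0.05927, -0.17759, -0.41196, -0.64054, -0.86013, -1.06765, -1.26018, -1.43501, -1.58971, -1.72209, -1.83029, -1.9128, -1.96846, -1.99649] (distinct, 5 d.p.).
ϑ = −N·λ_min/(λ_max−λ_min) = −53·(-2*cos(pi/53))/(2−(-2*cos(pi/53))) = 53*cos(pi/53)/(cos(pi/53) + 1).
Numerically 26.4767.
Check 26 ≤ 53*cos(pi/53)/(cos(pi/53) + 1) ≤ 27: both strict.

53*cos(pi/53)/(cos(pi/53) + 1)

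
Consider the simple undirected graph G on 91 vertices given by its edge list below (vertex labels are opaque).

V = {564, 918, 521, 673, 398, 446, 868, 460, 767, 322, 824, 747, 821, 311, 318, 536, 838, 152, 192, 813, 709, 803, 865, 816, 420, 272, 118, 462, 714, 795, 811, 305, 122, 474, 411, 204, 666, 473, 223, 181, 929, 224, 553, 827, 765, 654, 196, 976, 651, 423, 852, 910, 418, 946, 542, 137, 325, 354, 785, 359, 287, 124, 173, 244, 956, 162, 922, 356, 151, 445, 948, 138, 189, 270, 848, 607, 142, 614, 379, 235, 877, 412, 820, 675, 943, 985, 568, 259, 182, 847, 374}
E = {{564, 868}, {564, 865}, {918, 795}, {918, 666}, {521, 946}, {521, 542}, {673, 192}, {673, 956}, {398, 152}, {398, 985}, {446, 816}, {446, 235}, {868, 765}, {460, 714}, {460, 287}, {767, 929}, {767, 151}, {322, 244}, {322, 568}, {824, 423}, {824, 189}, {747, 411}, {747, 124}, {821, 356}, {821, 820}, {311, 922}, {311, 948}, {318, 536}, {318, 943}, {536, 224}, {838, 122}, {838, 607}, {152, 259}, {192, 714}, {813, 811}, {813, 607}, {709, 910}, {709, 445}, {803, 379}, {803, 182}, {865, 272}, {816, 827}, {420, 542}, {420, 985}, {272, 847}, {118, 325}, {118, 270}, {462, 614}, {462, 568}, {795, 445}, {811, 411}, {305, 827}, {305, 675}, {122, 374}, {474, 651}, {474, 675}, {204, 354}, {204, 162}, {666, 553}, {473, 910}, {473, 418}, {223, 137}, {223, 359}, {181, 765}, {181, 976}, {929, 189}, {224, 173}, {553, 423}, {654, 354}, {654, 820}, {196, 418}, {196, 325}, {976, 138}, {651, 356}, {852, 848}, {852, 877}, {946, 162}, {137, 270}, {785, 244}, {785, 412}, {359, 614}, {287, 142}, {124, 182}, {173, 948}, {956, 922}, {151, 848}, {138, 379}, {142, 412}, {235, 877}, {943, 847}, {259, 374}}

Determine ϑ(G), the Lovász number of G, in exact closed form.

Vertex 673 has 2 neighbors: 192, 956.
N(868) = {564, 765}, |N(868)| = 2.
Vertex 946 has 2 neighbors: 521, 162.
N(398) = {152, 985}, |N(398)| = 2.
deg(v) = 2 for all v (|V|=91); this is C_{91}, the 91-cycle.
spec(A) ≈ [2.0, 1.9952, 1.981, 1.9572, 1.9242, 1.882, 1.8308, 1.7709, 1.7026, 1.6261, 1.5419, 1.4504, 1.3519, 1.247, 1.1361, 1.0199, 0.8987, 0.7733, 0.6442, 0.5121, 0.3775, 0.2411, 0.1035, -0.0345, -0.1724, -0.3095, -0.445, -0.5785, -0.7092, -0.8365, -0.9599, -1.0786, -1.1923, -1.3002, -1.402, -1.497, -1.585, -1.6653, -1.7378, -1.8019, -1.8575, -1.9042, -1.9419, -1.9703, -1.9893, -1.9988] (distinct, 4 d.p.).
With N=91: ϑ(G) = 91·(-(-1)*2*cos(pi/91))/(2−(-2*cos(pi/91))) = 91*cos(pi/91)/(cos(pi/91) + 1).
= 45.4864402… (decimal).
Lovász sandwich 45 ≤ 91*cos(pi/91)/(cos(pi/91) + 1) ≤ 46: both strict.

91*cos(pi/91)/(cos(pi/91) + 1)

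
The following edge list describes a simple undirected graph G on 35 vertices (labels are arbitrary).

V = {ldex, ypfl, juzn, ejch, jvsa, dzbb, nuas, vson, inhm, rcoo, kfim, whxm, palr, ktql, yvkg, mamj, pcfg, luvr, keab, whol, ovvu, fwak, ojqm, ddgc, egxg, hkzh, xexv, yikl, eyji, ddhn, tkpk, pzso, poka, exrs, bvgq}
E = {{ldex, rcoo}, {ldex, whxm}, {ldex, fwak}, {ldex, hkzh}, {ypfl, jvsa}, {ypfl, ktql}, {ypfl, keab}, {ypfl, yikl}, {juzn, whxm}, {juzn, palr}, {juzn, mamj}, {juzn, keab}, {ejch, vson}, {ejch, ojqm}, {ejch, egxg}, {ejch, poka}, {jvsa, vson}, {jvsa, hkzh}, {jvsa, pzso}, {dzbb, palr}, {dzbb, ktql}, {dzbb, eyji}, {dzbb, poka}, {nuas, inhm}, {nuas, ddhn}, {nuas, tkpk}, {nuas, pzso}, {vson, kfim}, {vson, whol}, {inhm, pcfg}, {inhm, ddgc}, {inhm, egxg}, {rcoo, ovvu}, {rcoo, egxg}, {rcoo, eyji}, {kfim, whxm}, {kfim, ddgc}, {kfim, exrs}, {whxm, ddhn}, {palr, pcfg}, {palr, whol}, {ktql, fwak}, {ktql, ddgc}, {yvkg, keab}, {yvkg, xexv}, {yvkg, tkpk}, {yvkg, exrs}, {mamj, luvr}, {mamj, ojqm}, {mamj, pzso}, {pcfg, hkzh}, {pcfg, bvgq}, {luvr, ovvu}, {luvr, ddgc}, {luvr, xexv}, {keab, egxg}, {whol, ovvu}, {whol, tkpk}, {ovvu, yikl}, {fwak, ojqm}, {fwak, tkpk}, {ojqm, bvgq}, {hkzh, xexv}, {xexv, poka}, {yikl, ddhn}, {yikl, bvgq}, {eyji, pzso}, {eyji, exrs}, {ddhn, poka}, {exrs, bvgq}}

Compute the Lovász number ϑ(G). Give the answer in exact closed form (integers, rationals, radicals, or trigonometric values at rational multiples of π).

15

N(bvgq) = {pcfg, ojqm, yikl, exrs}, |N(bvgq)| = 4.
deg(nuas) = 4; N(nuas) = {inhm, ddhn, tkpk, pzso}.
deg(eyji) = 4; N(eyji) = {dzbb, rcoo, pzso, exrs}.
deg(ejch) = 4; N(ejch) = {vson, ojqm, egxg, poka}.
Regular of degree 4 on 35 vertices: this is K(7,3), the Kneser graph.
Distinct eigenvalues (to 6 d.p.): [4.0, 2.0, -1.0, -3.0].
Lovász: ϑ = −35(-3)/(4+-1*(-3)) = 15.
≈ 15.0000 (to 4 d.p.).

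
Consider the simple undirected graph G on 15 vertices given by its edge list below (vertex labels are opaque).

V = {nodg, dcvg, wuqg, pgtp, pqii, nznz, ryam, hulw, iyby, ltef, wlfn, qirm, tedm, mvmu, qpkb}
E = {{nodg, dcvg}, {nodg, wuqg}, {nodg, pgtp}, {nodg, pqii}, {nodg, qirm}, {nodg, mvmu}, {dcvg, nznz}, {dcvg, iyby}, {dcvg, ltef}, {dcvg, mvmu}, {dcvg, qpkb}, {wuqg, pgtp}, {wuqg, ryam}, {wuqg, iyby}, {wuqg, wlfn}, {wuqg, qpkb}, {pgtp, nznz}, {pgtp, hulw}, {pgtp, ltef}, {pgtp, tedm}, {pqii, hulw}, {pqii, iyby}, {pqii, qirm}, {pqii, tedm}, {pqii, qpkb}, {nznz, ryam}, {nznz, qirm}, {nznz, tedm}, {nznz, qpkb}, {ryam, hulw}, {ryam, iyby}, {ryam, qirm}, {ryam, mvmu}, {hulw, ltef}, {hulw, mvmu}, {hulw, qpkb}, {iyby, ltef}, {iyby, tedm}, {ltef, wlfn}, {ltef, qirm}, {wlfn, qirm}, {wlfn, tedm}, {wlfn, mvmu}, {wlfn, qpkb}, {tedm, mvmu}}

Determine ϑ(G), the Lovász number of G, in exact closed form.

Vertex qirm has 6 neighbors: nodg, pqii, nznz, ryam, ltef, wlfn.
N(ltef) = {dcvg, pgtp, hulw, iyby, wlfn, qirm}, |N(ltef)| = 6.
Vertex nznz has 6 neighbors: dcvg, pgtp, ryam, qirm, tedm, qpkb.
N(qpkb) = {dcvg, wuqg, pqii, nznz, hulw, wlfn}, |N(qpkb)| = 6.
deg(v) = 6 for all v (|V|=15); Kneser K(6,2) on C(6,2)=15 vertices.
Distinct eigenvalues (to 3 d.p.): [6.0, 1.0, -3.0].
Lovász (edge-transitive): ϑ = −15·(-3)/((6)−(-3)) = 5.
≈ 5.00000 (to 5 d.p.).

5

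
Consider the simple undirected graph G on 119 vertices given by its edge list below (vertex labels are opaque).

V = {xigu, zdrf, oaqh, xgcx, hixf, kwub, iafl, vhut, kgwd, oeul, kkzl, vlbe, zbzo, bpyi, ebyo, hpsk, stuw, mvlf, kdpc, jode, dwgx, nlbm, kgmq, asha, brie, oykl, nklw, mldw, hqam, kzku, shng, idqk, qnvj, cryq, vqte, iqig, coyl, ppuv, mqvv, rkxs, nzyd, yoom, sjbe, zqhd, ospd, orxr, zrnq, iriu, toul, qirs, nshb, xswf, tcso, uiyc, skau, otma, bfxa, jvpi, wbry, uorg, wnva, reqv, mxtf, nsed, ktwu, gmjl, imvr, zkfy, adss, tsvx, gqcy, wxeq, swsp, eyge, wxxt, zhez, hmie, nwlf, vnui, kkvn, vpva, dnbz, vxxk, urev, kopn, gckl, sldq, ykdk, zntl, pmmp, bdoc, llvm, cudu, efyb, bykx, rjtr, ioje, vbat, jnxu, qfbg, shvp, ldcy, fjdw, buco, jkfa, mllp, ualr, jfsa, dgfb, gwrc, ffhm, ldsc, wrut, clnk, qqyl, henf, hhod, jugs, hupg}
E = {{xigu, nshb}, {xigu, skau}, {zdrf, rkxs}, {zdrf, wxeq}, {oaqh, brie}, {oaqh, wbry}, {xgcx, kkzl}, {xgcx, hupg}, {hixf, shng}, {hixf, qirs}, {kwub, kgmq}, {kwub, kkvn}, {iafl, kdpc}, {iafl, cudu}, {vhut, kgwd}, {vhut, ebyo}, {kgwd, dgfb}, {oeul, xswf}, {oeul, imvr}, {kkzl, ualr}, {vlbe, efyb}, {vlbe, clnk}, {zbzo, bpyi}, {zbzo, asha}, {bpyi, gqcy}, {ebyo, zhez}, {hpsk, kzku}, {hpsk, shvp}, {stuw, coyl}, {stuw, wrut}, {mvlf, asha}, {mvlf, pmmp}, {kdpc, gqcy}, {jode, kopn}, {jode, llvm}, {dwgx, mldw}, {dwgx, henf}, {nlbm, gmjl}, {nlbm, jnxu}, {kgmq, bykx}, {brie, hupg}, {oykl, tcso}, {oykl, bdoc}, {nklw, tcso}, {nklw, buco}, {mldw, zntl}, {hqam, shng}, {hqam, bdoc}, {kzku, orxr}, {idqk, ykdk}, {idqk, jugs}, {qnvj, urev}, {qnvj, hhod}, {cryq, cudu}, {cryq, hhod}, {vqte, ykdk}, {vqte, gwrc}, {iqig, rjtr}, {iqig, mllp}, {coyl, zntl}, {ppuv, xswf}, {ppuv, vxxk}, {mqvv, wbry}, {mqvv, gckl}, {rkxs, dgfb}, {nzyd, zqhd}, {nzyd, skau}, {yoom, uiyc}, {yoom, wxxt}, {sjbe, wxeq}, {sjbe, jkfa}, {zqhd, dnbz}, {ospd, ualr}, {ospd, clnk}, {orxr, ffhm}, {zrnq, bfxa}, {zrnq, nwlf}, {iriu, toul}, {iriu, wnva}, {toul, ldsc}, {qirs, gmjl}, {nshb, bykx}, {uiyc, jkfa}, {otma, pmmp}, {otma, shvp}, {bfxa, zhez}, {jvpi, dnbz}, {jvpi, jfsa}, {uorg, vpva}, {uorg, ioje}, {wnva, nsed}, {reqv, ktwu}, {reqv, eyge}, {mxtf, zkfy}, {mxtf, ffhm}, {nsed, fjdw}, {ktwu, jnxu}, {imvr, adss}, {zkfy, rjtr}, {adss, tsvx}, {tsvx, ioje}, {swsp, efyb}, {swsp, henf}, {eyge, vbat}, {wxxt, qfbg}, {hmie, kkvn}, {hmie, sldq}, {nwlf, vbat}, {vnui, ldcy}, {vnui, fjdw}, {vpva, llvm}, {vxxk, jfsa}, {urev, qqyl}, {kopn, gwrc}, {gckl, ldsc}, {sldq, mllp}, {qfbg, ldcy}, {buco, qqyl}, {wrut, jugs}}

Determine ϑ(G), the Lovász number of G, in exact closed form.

N(mqvv) = {wbry, gckl}, |N(mqvv)| = 2.
N(tcso) = {oykl, nklw}, |N(tcso)| = 2.
N(nshb) = {xigu, bykx}, |N(nshb)| = 2.
deg(clnk) = 2; N(clnk) = {vlbe, ospd}.
119-vertex 2-regular graph: this is C_{119}, the 119-cycle.
spec(A) ≈ [2.0, 1.9972, 1.9889, 1.975, 1.9556, 1.9307, 1.9005, 1.8649, 1.8242, 1.7784, 1.7276, 1.672, 1.6118, 1.5471, 1.478, 1.4048, 1.3278, 1.247, 1.1627, 1.0752, 0.9847, 0.8915, 0.7957, 0.6978, 0.5979, 0.4964, 0.3934, 0.2894, 0.1845, 0.0792, -0.0264, -0.1319, -0.237, -0.3415, -0.445, -0.5473, -0.6481, -0.747, -0.8439, -0.9384, -1.0303, -1.1194, -1.2053, -1.2878, -1.3668, -1.4419, -1.5131, -1.58, -1.6425, -1.7004, -1.7536, -1.8019, -1.8452, -1.8834, -1.9163, -1.9438, -1.9659, -1.9826, -1.9937, -1.9993] (distinct, 4 d.p.).
ϑ = −N·λ_min/(λ_max−λ_min) = −119·(-2*cos(pi/119))/(2−(-2*cos(pi/119))) = 119*cos(pi/119)/(cos(pi/119) + 1).
Numerically 59.489631564.
59 ≤ 119*cos(pi/119)/(cos(pi/119) + 1) ≤ 60: both strict.

119*cos(pi/119)/(cos(pi/119) + 1)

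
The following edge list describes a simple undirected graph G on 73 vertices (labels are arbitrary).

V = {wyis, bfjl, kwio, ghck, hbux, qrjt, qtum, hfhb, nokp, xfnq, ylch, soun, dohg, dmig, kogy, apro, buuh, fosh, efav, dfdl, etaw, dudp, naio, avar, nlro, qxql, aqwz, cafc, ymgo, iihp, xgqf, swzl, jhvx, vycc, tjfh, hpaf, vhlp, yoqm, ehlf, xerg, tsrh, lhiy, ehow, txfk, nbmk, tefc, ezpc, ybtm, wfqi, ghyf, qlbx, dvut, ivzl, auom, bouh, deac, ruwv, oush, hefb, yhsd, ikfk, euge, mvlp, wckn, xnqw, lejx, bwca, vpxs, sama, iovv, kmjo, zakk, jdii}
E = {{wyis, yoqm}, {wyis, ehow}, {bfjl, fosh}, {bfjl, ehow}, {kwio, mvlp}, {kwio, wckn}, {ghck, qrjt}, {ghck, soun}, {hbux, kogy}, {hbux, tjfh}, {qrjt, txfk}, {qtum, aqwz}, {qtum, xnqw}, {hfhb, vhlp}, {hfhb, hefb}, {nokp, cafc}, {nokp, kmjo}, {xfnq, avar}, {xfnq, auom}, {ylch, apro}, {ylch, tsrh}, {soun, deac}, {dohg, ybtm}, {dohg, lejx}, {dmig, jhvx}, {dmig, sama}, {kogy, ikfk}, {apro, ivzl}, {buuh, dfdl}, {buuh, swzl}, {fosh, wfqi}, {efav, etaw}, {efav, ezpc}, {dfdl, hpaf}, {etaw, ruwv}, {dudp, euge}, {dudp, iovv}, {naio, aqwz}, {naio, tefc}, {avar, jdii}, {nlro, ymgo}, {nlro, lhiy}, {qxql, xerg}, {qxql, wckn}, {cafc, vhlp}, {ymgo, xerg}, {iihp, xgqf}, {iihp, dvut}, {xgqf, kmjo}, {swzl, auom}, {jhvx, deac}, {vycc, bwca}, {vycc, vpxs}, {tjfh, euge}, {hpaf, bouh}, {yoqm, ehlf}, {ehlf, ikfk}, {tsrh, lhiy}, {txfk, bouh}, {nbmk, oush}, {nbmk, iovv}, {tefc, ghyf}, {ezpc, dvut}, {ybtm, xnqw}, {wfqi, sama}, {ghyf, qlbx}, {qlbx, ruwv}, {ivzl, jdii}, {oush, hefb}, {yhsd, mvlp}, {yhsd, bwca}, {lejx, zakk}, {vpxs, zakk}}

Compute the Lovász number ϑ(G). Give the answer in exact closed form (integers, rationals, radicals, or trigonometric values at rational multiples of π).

73*cos(pi/73)/(cos(pi/73) + 1)

Vertex dfdl has 2 neighbors: buuh, hpaf.
N(naio) = {aqwz, tefc}, |N(naio)| = 2.
N(wckn) = {kwio, qxql}, |N(wckn)| = 2.
N(hpaf) = {dfdl, bouh}, |N(hpaf)| = 2.
2-regular, N=73; connected 2-regular on 73 ⇒ C_{73}.
The 37 distinct eigenvalues: [2.0, 1.9926, 1.97044, 1.9337, 1.88263, 1.81764, 1.73918, 1.64785, 1.54431, 1.42935, 1.3038, 1.1686, 1.02474, 0.8733, 0.7154, 0.55219, 0.3849, 0.21476, 0.04303, -0.12902, -0.30011, -0.46898, -0.63438, -0.79509, -0.9499, -1.09769, -1.23734, -1.36784, -1.48821, -1.59756, -1.69508, -1.78006, -1.85185, -1.90993, -1.95388, -1.98335, -1.99815].
ϑ = −N·λ_min/(λ_max−λ_min) = −73·(-2*cos(pi/73))/(2−(-2*cos(pi/73))) = 73*cos(pi/73)/(cos(pi/73) + 1).
ϑ(G) ≈ 36.483095.
Sandwich: α(G)=36 ≤ ϑ(G)=73*cos(pi/73)/(cos(pi/73) + 1) ≤ χ(Ḡ)=37 (both strict).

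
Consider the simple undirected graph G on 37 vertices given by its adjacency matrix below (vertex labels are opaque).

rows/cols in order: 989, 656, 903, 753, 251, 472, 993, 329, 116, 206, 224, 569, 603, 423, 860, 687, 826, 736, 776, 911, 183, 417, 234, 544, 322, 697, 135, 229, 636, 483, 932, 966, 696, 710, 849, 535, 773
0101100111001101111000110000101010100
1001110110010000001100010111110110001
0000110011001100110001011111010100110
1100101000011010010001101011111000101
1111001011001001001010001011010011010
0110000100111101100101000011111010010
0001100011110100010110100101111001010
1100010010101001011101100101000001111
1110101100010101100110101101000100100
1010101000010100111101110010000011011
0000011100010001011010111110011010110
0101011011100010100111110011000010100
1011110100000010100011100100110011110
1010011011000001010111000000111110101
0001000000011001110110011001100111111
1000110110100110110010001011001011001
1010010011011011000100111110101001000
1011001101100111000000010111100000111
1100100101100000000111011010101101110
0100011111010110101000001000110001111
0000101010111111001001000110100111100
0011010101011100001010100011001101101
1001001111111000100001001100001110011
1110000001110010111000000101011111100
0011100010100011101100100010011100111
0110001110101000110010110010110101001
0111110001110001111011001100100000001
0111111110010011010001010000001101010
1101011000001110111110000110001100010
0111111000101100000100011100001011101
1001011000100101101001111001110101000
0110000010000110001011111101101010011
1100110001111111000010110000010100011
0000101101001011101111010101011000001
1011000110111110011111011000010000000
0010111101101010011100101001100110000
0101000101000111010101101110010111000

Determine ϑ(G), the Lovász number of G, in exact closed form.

sqrt(37)

N(993) = {753, 251, 116, 206, 224, 569, 423, 736, 911, 183, 234, 697, 229, 636, 483, 932, 710, 535}, |N(993)| = 18.
deg(569) = 18; N(569) = {656, 753, 472, 993, 116, 206, 224, 860, 826, 911, 183, 417, 234, 544, 135, 229, 696, 849}.
N(696) = {989, 656, 251, 472, 206, 224, 569, 603, 423, 860, 687, 183, 234, 544, 483, 966, 535, 773}, |N(696)| = 18.
Vertex 849 has 18 neighbors: 989, 903, 753, 329, 116, 224, 569, 603, 423, 860, 736, 776, 911, 183, 417, 544, 322, 483.
Every vertex has degree 18 (N=37); Paley(37): SR with (k,λ,μ)=(18,8,9).
spec(A) ≈ [18.0, 2.5414, -3.5414] (distinct, 4 d.p.).
Lovász (edge-transitive): ϑ = −37·(-sqrt(37)/2 - 1/2)/((18)−(-sqrt(37)/2 - 1/2)) = sqrt(37).
ϑ(G) ≈ 6.082762530.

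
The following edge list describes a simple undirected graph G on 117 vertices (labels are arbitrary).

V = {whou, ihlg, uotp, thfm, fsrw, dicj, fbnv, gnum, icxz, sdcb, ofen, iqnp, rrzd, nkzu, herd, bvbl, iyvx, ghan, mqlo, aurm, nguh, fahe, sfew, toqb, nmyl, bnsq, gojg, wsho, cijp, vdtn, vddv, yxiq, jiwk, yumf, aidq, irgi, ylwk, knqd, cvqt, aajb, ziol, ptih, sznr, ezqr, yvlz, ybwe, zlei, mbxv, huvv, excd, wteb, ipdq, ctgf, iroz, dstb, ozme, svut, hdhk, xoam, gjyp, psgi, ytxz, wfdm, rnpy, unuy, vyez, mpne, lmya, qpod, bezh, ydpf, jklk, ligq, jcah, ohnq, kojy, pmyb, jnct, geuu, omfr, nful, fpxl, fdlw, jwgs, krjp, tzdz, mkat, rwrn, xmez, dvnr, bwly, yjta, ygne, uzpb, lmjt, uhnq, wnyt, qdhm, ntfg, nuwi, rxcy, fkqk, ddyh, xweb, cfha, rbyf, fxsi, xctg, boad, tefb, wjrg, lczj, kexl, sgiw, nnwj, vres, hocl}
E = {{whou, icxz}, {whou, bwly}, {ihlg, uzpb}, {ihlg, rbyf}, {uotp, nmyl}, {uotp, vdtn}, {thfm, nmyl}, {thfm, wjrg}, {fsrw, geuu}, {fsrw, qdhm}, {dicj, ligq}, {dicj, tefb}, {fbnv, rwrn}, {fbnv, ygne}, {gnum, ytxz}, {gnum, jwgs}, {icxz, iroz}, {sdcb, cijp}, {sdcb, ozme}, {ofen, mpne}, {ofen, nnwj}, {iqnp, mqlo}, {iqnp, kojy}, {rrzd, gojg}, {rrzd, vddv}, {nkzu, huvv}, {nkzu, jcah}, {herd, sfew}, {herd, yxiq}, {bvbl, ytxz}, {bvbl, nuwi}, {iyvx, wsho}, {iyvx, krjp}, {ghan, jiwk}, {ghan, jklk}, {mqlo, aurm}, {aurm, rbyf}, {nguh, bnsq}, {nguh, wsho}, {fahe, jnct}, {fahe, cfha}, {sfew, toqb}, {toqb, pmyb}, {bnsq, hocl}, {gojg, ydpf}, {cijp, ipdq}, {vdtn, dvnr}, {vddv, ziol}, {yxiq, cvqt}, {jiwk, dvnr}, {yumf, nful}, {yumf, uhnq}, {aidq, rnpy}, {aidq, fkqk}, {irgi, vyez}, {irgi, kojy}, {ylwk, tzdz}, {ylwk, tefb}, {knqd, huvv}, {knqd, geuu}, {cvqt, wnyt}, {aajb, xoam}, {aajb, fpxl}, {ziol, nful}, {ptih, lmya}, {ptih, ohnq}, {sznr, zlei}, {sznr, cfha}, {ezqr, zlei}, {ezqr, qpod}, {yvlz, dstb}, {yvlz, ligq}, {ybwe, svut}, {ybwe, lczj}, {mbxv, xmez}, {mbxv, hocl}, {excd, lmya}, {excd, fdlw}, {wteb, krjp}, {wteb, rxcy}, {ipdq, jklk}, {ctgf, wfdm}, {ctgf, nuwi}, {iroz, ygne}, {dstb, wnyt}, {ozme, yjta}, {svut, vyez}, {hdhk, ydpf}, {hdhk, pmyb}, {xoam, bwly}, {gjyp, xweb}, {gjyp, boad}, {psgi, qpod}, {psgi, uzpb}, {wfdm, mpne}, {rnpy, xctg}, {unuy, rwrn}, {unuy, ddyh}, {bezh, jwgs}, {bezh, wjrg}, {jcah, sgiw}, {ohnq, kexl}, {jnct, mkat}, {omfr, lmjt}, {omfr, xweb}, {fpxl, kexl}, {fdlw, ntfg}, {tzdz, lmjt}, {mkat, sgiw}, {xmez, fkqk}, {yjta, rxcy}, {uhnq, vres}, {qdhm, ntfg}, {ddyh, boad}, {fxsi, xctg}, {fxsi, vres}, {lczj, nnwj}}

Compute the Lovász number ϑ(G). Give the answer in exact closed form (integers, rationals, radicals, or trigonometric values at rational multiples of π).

117*cos(pi/117)/(cos(pi/117) + 1)

N(fahe) = {jnct, cfha}, |N(fahe)| = 2.
Vertex xmez has 2 neighbors: mbxv, fkqk.
deg(ghan) = 2; N(ghan) = {jiwk, jklk}.
Vertex jcah has 2 neighbors: nkzu, sgiw.
deg(v) = 2 for all v (|V|=117); a single 117-cycle (edge-transitive).
Distinct eigenvalues (to 3 d.p.): [2.0, 1.997, 1.988, 1.974, 1.954, 1.928, 1.897, 1.86, 1.818, 1.771, 1.718, 1.661, 1.599, 1.532, 1.461, 1.385, 1.306, 1.223, 1.136, 1.046, 0.953, 0.857, 0.759, 0.659, 0.556, 0.453, 0.347, 0.241, 0.134, 0.027, -0.081, -0.188, -0.294, -0.4, -0.505, -0.608, -0.709, -0.809, -0.906, -1.0, -1.092, -1.18, -1.265, -1.346, -1.424, -1.497, -1.566, -1.631, -1.69, -1.745, -1.795, -1.84, -1.879, -1.913, -1.942, -1.965, -1.982, -1.994, -1.999].
Lovász: ϑ = −117(-2*cos(pi/117))/(2+-(-1)*2*cos(pi/117)) = 117*cos(pi/117)/(cos(pi/117) + 1).
= 58.48945… (decimal).
Lovász sandwich 58 ≤ 117*cos(pi/117)/(cos(pi/117) + 1) ≤ 59: both strict.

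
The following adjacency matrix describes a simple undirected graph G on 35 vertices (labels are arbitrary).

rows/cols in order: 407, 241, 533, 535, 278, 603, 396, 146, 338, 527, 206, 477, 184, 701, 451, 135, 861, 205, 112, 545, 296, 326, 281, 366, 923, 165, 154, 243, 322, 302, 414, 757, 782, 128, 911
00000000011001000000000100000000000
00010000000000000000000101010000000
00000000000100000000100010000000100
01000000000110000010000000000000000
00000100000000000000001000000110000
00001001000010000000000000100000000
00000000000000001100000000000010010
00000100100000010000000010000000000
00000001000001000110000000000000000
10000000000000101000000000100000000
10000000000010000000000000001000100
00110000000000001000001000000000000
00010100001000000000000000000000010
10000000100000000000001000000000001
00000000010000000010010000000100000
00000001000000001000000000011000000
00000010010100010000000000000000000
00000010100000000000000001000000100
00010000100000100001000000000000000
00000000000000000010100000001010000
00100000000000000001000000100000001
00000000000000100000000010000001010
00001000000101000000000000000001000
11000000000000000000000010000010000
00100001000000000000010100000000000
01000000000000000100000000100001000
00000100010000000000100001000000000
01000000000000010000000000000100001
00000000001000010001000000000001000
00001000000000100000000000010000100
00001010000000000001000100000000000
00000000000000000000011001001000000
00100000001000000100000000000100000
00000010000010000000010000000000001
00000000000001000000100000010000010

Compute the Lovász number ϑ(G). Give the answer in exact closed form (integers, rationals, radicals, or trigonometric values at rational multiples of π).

N(154) = {603, 527, 296, 165}, |N(154)| = 4.
N(243) = {241, 135, 302, 911}, |N(243)| = 4.
deg(603) = 4; N(603) = {278, 146, 184, 154}.
deg(757) = 4; N(757) = {326, 281, 165, 322}.
Every vertex has degree 4 (N=35); Kneser-type, 3-subsets of [7].
The 4 distinct eigenvalues: [4.0, 2.0, -1.0, -3.0].
Lovász (edge-transitive): ϑ = −35·(-3)/((4)−(-3)) = 15.
≈ 15.000000 (to 6 d.p.).

15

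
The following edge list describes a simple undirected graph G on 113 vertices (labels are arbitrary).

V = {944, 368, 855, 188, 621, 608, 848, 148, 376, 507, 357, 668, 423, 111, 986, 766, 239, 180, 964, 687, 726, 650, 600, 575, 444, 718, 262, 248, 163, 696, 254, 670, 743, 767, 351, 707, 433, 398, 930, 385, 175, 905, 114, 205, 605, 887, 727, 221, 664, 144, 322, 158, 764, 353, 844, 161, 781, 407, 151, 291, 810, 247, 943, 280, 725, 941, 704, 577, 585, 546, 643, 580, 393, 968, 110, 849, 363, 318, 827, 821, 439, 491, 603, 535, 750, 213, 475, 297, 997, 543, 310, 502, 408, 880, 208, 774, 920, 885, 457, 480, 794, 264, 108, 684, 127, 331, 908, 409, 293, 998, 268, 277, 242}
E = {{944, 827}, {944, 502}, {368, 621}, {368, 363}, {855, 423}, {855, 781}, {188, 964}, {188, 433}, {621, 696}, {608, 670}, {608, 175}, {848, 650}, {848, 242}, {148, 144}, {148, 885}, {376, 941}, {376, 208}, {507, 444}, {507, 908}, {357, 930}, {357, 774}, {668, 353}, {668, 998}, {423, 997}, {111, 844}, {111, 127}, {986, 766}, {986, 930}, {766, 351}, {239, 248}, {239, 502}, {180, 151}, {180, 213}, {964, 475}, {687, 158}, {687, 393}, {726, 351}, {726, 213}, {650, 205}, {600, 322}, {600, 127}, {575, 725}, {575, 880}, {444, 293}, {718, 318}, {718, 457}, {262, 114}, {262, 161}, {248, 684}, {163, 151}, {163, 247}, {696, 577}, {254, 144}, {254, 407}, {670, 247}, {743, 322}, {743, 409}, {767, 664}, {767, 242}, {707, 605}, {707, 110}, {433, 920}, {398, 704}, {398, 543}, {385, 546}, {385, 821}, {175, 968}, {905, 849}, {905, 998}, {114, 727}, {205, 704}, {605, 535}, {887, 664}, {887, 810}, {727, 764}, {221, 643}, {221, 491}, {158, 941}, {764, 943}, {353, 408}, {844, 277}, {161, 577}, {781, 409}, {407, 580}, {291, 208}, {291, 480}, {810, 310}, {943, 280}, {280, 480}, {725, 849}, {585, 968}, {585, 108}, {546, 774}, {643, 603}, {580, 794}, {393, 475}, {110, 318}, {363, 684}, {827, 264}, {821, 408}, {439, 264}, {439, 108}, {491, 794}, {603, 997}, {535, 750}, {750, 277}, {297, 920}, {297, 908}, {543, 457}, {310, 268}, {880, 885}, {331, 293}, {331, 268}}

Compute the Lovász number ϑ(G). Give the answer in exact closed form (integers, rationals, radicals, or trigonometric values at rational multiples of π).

113*cos(pi/113)/(cos(pi/113) + 1)

N(268) = {310, 331}, |N(268)| = 2.
Vertex 535 has 2 neighbors: 605, 750.
deg(248) = 2; N(248) = {239, 684}.
deg(605) = 2; N(605) = {707, 535}.
113-vertex 2-regular graph: this is C_{113}, the 113-cycle.
Distinct eigenvalues (to 4 d.p.): [2.0, 1.9969, 1.9876, 1.9722, 1.9507, 1.9232, 1.8897, 1.8504, 1.8054, 1.7548, 1.6987, 1.6374, 1.5711, 1.4999, 1.424, 1.3438, 1.2594, 1.1711, 1.0792, 0.9839, 0.8856, 0.7846, 0.6811, 0.5756, 0.4682, 0.3595, 0.2496, 0.1389, 0.0278, -0.0834, -0.1943, -0.3046, -0.414, -0.5221, -0.6286, -0.7331, -0.8354, -0.9351, -1.0319, -1.1255, -1.2157, -1.3021, -1.3844, -1.4625, -1.5361, -1.6049, -1.6687, -1.7274, -1.7807, -1.8286, -1.8708, -1.9072, -1.9377, -1.9622, -1.9807, -1.993, -1.9992].
λ_max=2, λ_min=-2*cos(pi/113); ϑ = −113·λ_min/(λ_max−λ_min) = 113*cos(pi/113)/(cos(pi/113) + 1).
= 56.4891… (decimal).
Check 56 ≤ 113*cos(pi/113)/(cos(pi/113) + 1) ≤ 57: both strict.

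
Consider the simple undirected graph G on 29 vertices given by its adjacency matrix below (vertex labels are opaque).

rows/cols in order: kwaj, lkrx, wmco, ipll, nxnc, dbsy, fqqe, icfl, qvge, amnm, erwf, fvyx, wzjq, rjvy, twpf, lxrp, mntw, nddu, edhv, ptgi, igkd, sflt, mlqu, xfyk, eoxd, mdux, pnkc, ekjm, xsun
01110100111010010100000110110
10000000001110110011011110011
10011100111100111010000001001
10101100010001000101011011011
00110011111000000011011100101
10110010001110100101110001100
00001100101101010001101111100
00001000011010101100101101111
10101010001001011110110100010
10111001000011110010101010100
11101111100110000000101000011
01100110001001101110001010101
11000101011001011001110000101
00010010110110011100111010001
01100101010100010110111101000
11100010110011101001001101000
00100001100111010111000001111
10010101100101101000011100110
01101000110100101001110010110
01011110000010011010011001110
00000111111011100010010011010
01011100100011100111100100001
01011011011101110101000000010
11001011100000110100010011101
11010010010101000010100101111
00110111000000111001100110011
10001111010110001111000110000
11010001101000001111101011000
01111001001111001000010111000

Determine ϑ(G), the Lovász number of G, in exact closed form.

sqrt(29)

deg(xfyk) = 14; N(xfyk) = {kwaj, lkrx, nxnc, fqqe, icfl, qvge, twpf, lxrp, nddu, sflt, eoxd, mdux, pnkc, xsun}.
N(ekjm) = {kwaj, lkrx, ipll, icfl, qvge, erwf, mntw, nddu, edhv, ptgi, igkd, mlqu, eoxd, mdux}, |N(ekjm)| = 14.
N(sflt) = {lkrx, ipll, nxnc, dbsy, qvge, wzjq, rjvy, twpf, nddu, edhv, ptgi, igkd, xfyk, xsun}, |N(sflt)| = 14.
N(igkd) = {dbsy, fqqe, icfl, qvge, amnm, erwf, wzjq, rjvy, twpf, edhv, sflt, eoxd, mdux, ekjm}, |N(igkd)| = 14.
Regular of degree 14 on 29 vertices: SR(29,14,6,7) — a Paley graph.
The 3 distinct eigenvalues: [14.0, 2.192582, -3.192582].
With N=29: ϑ(G) = 29·(-(-sqrt(29)/2 - 1/2))/(14−(-sqrt(29)/2 - 1/2)) = sqrt(29).
Numerically 5.38516481.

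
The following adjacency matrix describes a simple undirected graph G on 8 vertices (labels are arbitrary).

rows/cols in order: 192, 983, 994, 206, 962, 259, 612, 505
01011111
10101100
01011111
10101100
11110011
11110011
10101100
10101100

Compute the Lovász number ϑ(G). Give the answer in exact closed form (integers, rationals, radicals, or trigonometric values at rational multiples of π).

N(994) = {983, 206, 962, 259, 612, 505}, |N(994)| = 6.
Vertex 259 has 6 neighbors: 192, 983, 994, 206, 612, 505.
Vertex 206 has 4 neighbors: 192, 994, 962, 259.
N(612) = {192, 994, 962, 259}, |N(612)| = 4.
G = K_{4,2,2}: α = 4 = χ(Ḡ), so ϑ = 4.
Numerically 4.0000000.
4 ≤ 4 ≤ 4: collapsed.

4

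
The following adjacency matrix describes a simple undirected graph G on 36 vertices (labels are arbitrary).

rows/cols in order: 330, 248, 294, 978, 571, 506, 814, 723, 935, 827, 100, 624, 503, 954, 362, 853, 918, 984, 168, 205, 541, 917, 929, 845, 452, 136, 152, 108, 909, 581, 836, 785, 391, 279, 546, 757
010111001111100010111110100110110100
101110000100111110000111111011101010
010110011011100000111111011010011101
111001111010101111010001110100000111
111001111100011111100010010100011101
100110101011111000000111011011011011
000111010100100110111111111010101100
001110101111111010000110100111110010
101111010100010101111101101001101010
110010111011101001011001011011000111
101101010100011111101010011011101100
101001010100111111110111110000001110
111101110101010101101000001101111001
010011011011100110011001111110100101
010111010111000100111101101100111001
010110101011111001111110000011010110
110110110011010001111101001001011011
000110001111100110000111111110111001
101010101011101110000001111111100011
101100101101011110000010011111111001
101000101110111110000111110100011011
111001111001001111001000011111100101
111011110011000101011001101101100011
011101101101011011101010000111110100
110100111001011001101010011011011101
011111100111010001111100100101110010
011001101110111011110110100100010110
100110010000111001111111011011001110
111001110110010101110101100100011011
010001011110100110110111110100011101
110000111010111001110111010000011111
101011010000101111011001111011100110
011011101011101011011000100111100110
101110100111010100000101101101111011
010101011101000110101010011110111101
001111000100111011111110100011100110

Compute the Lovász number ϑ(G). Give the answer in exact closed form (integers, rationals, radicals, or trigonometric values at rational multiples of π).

8

Vertex 918 has 21 neighbors: 330, 248, 978, 571, 814, 723, 100, 624, 954, 984, 168, 205, 541, 917, 845, 152, 581, 785, 391, 546, 757.
N(100) = {330, 294, 978, 506, 723, 827, 954, 362, 853, 918, 984, 168, 541, 929, 136, 152, 909, 581, 836, 391, 279}, |N(100)| = 21.
Vertex 205 has 21 neighbors: 330, 294, 978, 814, 935, 827, 624, 954, 362, 853, 918, 929, 136, 152, 108, 909, 581, 836, 785, 391, 757.
N(391) = {248, 294, 571, 506, 814, 935, 100, 624, 503, 362, 918, 984, 205, 541, 452, 108, 909, 581, 836, 279, 546}, |N(391)| = 21.
21-regular, N=36; Kneser K(9,2) on C(9,2)=36 vertices.
spec(A) ≈ [21.0, 1.0, -6.0] (distinct, 5 d.p.).
Lovász: ϑ = −36(-6)/(21+-1*(-6)) = 8.
≈ 8.0000 (to 4 d.p.).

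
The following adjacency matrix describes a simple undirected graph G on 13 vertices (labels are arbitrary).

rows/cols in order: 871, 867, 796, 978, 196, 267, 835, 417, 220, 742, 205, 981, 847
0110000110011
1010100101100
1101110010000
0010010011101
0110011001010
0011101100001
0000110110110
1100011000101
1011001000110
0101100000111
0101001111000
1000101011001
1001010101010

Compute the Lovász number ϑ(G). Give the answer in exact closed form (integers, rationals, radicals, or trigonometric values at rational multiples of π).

sqrt(13)

Vertex 867 has 6 neighbors: 871, 796, 196, 417, 742, 205.
Vertex 871 has 6 neighbors: 867, 796, 417, 220, 981, 847.
N(220) = {871, 796, 978, 835, 205, 981}, |N(220)| = 6.
deg(847) = 6; N(847) = {871, 978, 267, 417, 742, 981}.
6-regular, N=13; Paley(13): SR with (k,λ,μ)=(6,2,3).
spec(A) ≈ [6.0, 1.302776, -2.302776] (distinct, 6 d.p.).
λ_max=6, λ_min=-sqrt(13)/2 - 1/2; ϑ = −13·λ_min/(λ_max−λ_min) = sqrt(13).
= 3.605551… (decimal).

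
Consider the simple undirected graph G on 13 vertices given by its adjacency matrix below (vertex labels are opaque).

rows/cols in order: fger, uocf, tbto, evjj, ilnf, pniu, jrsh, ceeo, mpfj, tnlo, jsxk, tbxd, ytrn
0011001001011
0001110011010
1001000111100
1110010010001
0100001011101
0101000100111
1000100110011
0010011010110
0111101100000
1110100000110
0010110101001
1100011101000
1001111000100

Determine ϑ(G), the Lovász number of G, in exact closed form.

sqrt(13)

N(jsxk) = {tbto, ilnf, pniu, ceeo, tnlo, ytrn}, |N(jsxk)| = 6.
Vertex mpfj has 6 neighbors: uocf, tbto, evjj, ilnf, jrsh, ceeo.
Vertex tbto has 6 neighbors: fger, evjj, ceeo, mpfj, tnlo, jsxk.
Vertex tbxd has 6 neighbors: fger, uocf, pniu, jrsh, ceeo, tnlo.
Every vertex has degree 6 (N=13); Paley(13): SR with (k,λ,μ)=(6,2,3).
Distinct eigenvalues (to 6 d.p.): [6.0, 1.302776, -2.302776].
−13·(-sqrt(13)/2 - 1/2) / ((6)−(-sqrt(13)/2 - 1/2)) = sqrt(13) = ϑ(G).
≈ 3.605551275 (to 9 d.p.).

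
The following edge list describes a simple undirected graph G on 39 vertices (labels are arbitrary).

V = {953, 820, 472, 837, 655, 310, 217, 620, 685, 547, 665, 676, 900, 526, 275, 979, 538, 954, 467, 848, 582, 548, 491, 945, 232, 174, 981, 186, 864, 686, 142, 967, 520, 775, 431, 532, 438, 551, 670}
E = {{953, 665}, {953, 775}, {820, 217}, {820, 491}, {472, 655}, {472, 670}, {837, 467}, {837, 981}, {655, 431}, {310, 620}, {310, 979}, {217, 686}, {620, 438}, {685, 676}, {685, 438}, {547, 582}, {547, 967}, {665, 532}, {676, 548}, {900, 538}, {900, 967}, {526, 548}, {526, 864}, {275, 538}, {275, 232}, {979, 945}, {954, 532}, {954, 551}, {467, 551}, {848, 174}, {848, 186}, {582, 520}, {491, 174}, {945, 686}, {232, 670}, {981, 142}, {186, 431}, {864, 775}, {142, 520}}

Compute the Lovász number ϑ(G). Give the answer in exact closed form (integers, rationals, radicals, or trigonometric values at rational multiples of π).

39*cos(pi/39)/(cos(pi/39) + 1)

deg(655) = 2; N(655) = {472, 431}.
deg(520) = 2; N(520) = {582, 142}.
Vertex 582 has 2 neighbors: 547, 520.
N(491) = {820, 174}, |N(491)| = 2.
39-vertex 2-regular graph: connected 2-regular on 39 ⇒ C_{39}.
A has 20 distinct eigenvalues ≈ [2.0, 1.9741, 1.89707, 1.77091, 1.59889, 1.38545, 1.13613, 0.85739, 0.55643, 0.24107, -0.08053, -0.40005, -0.70921, -1.0, -1.26489, -1.49702, -1.69038, -1.83996, -1.94188, -1.99351].
Lovász (edge-transitive): ϑ = −39·(-2*cos(pi/39))/((2)−(-2*cos(pi/39))) = 39*cos(pi/39)/(cos(pi/39) + 1).
ϑ(G) ≈ 19.4683.
Lovász sandwich 19 ≤ 39*cos(pi/39)/(cos(pi/39) + 1) ≤ 20: both strict.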